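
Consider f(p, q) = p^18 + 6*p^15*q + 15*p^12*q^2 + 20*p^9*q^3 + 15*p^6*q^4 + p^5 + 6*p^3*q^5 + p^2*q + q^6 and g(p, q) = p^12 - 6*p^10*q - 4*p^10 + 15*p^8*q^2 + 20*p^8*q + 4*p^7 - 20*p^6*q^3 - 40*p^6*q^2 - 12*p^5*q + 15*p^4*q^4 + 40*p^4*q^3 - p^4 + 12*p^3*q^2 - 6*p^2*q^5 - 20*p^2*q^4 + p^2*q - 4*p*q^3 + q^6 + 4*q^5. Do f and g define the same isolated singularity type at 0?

Yes.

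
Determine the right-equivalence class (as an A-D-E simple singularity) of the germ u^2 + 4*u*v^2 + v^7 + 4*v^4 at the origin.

The Hessian of f at 0 is [[2, 0], [0, 0]] with rank 1, so corank 1. A Groebner basis of the Jacobian ideal J(f) in C{u,v} is {u^3, u/2 + v^2}; counting standard monomials gives mu = 6. Corank 1: A-series; mu = 6 gives A_6.

A_{6}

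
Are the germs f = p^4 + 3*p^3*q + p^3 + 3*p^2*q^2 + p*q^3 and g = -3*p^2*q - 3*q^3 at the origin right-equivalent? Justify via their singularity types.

The Hessian of f at 0 is [[0, 0], [0, 0]] with rank 0, so corank 2. A Groebner basis of the Jacobian ideal J(f) in C{p,q} is {3*p^2 + q^4 + q^3, p^3, p^2*q - p^2 - q^3/3, 2*p^2 + p*q^2 + 2*q^3/3}; counting standard monomials gives mu = 7. Corank 2; j^3 = p^3 is a perfect cube, so E-series; the 4-jet and mu = 7 give E_7. The Hessian of g at 0 is [[0, 0], [0, 0]] with rank 0, so corank 2. A Groebner basis of the Jacobian ideal J(g) in C{p,q} is {q^3, p^2 + 3*q^2, p*q}; counting standard monomials gives mu = 4. Corank 2; j^3 = -3*q*(p^2 + q^2) splits into three distinct lines over C (the quadratic factor has nonzero discriminant), so D_4. f is E_7 but g is D_4, hence not right-equivalent.

No.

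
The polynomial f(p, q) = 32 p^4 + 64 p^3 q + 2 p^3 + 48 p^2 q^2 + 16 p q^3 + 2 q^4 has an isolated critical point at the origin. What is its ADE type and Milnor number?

The Hessian of f at 0 is [[0, 0], [0, 0]] with rank 0, so corank 2. A Groebner basis of the Jacobian ideal J(f) in C{p,q} is {q^4, p*q^2 + q^3/6, p^2}; counting standard monomials gives mu = 6. Corank 2; j^3 = 2*p^3 is a perfect cube, so E-series; the 4-jet and mu = 6 give E_6.

Type E_{6}, Milnor number mu = 6.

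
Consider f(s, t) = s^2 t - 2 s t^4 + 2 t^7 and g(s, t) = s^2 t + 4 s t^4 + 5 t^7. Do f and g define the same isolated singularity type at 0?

Yes.

The Hessian of f at 0 is [[0, 0], [0, 0]] with rank 0, so corank 2. A Groebner basis of the Jacobian ideal J(f) in C{s,t} is {s^2/6 + s*t^3, -s*t + t^4, s^3, s^2*t}; counting standard monomials gives mu = 8. Corank 2; j^3 = s^2*t has shape L^2 M (L != M), so D-series; mu = 8 gives D_8. The Hessian of g at 0 is [[0, 0], [0, 0]] with rank 0, so corank 2. A Groebner basis of the Jacobian ideal J(g) in C{s,t} is {-2*s^2/3 + s*t^3, s*t/2 + t^4, s^3, s^2*t}; counting standard monomials gives mu = 8. Corank 2; j^3 = s^2*t has shape L^2 M (L != M), so D-series; mu = 8 gives D_8. Both have type D_8, hence right-equivalent.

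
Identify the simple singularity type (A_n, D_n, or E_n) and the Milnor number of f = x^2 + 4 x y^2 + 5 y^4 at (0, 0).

Type A_{3}, Milnor number mu = 3.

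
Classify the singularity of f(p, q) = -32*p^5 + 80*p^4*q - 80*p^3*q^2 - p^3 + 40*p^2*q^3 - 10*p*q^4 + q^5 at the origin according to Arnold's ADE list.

The Hessian of f at 0 has rank 0. Corank 2; j^3 = -p^3 is a perfect cube, so E-series; the 5-jet and mu = 8 give E_8.

E8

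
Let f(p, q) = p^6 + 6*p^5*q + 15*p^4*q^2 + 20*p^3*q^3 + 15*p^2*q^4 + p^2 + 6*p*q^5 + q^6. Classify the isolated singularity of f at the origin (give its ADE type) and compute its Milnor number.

The Hessian of f at 0 is [[2, 0], [0, 0]] with rank 1, so corank 1. A Groebner basis of the Jacobian ideal J(f) in C{p,q} is {q^5, p}; counting standard monomials gives mu = 5. Corank 1: A-series; mu = 5 gives A_5.

Type A_{5}, Milnor number mu = 5.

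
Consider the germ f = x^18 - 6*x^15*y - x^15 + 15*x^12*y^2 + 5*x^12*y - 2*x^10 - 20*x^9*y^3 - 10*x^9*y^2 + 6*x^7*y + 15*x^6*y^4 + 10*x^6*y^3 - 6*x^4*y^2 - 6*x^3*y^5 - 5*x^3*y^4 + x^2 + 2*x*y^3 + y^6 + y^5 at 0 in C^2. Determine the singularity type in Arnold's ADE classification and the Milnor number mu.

Type A_4, Milnor number mu = 4.

The Hessian of f at 0 has rank 1. Corank 1: A-series; mu = 4 gives A_4.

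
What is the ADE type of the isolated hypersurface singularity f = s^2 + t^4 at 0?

A_{3}

The Hessian of f at 0 has rank 1. Corank 1: A-series; mu = 3 gives A_3.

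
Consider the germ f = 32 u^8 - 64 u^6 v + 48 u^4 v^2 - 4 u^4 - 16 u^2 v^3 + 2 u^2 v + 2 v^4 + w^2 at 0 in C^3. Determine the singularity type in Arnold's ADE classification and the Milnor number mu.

The Hessian of f at 0 is [[0, 0, 0], [0, 0, 0], [0, 0, 2]] with rank 1, so corank 2. A Groebner basis of the Jacobian ideal J(f) in C{u,v,w} is {u^3, u^2/4 + v^3, u*v, w}; counting standard monomials gives mu = 5. Corank 2; j^3 = 2*u^2*v has shape L^2 M (L != M), so D-series; mu = 5 gives D_5.

Type D_{5}, Milnor number mu = 5.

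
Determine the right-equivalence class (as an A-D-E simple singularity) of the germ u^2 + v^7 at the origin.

The Hessian of f at 0 is [[2, 0], [0, 0]] with rank 1, so corank 1. A Groebner basis of the Jacobian ideal J(f) in C{u,v} is {v^6, u}; counting standard monomials gives mu = 6. Corank 1: A-series; mu = 6 gives A_6.

A_6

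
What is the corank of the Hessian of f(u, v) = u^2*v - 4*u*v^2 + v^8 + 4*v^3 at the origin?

2

Hessian at 0 has rank 0.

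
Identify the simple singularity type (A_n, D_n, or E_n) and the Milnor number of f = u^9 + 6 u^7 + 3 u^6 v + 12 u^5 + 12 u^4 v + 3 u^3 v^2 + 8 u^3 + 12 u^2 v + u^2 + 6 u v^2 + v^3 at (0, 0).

Type A_2, Milnor number mu = 2.

The Hessian of f at 0 has rank 1. Corank 1: A-series; mu = 2 gives A_2.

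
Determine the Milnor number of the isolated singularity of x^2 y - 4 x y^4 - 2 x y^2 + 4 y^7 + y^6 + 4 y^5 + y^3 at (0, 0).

The Hessian of f at 0 is [[0, 0], [0, 0]] with rank 0, so corank 2. A Groebner basis of the Jacobian ideal J(f) in C{x,y} is {-x*y/2 + y^4 + y^2/2, x^3 + x^2 - 2*x*y - y^3 + y^2, x^2*y + 2*x^2/3 - 4*x*y/3 - y^3 + 2*y^2/3, x^2/3 + x*y^2 - 2*x*y/3 - y^3 + y^2/3}; counting standard monomials gives mu = 7. Corank 2; j^3 = y*(x - y)^2 has shape L^2 M (L != M), so D-series; mu = 7 gives D_7.

7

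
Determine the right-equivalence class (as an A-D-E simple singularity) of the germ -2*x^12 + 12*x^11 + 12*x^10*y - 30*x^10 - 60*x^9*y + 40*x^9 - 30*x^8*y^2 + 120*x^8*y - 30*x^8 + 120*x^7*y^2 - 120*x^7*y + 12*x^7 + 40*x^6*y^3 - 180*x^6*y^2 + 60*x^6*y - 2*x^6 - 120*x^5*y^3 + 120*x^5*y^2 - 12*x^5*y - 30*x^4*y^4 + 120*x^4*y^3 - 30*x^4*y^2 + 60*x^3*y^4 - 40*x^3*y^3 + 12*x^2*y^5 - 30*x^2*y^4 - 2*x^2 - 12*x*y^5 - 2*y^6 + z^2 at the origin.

The Hessian of f at 0 is [[-4, 0, 0], [0, 0, 0], [0, 0, 2]] with rank 2, so corank 1. A Groebner basis of the Jacobian ideal J(f) in C{x,y,z} is {y^5, x, z}; counting standard monomials gives mu = 5. Corank 1: A-series; mu = 5 gives A_5.

A_{5}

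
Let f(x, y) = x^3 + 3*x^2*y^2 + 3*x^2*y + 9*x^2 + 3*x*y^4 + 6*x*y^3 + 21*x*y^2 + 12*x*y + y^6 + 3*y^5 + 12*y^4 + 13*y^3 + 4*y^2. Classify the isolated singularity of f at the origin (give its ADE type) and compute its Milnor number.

Type A_{2}, Milnor number mu = 2.

The Hessian of f at 0 has rank 1. Corank 1: A-series; mu = 2 gives A_2.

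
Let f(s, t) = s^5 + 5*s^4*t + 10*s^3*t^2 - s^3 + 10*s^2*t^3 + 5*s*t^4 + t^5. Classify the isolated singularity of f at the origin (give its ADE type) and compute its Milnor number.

The Hessian of f at 0 has rank 0. Corank 2; j^3 = -s^3 is a perfect cube, so E-series; the 5-jet and mu = 8 give E_8.

Type E_{8}, Milnor number mu = 8.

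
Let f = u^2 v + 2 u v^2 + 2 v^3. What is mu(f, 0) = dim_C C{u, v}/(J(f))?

4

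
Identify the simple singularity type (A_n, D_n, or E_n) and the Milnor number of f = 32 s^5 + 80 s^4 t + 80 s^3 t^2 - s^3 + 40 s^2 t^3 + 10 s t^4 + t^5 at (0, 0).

Type E_{8}, Milnor number mu = 8.

The Hessian of f at 0 has rank 0. Corank 2; j^3 = -s^3 is a perfect cube, so E-series; the 5-jet and mu = 8 give E_8.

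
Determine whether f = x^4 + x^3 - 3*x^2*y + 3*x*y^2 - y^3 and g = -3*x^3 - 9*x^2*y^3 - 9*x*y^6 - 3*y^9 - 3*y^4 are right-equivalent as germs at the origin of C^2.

Yes.

The Hessian of f at 0 is [[0, 0], [0, 0]] with rank 0, so corank 2. A Groebner basis of the Jacobian ideal J(f) in C{x,y} is {y^4, x*y^2 - 2*y^3/3, x^2 - 2*x*y + y^2}; counting standard monomials gives mu = 6. Corank 2; j^3 = (x - y)^3 is a perfect cube, so E-series; the 4-jet and mu = 6 give E_6. The Hessian of g at 0 is [[0, 0], [0, 0]] with rank 0, so corank 2. A Groebner basis of the Jacobian ideal J(g) in C{x,y} is {y^3, x^2}; counting standard monomials gives mu = 6. Corank 2; j^3 = -3*x^3 is a perfect cube, so E-series; the 4-jet and mu = 6 give E_6. Both have type E_6, hence right-equivalent.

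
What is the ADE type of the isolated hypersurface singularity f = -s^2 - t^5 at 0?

A_{4}

The Hessian of f at 0 has rank 1. Corank 1: A-series; mu = 4 gives A_4.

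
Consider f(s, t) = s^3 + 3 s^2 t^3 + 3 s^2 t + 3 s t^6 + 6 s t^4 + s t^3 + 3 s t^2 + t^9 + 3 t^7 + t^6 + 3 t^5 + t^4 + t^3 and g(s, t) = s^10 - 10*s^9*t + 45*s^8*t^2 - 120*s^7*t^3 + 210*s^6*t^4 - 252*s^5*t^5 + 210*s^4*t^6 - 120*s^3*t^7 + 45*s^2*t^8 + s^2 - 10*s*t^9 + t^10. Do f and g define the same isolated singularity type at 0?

No.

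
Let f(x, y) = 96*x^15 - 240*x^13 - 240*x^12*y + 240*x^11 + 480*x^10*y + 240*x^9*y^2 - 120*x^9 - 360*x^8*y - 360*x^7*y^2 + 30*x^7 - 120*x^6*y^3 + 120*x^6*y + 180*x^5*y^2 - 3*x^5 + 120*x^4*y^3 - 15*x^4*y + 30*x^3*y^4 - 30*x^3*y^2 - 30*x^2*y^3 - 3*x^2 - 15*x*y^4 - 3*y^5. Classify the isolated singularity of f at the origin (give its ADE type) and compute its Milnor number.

The Hessian of f at 0 has rank 1. Corank 1: A-series; mu = 4 gives A_4.

Type A4, Milnor number mu = 4.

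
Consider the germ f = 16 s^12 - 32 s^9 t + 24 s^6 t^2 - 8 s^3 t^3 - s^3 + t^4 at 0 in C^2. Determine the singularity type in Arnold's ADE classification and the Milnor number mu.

The Hessian of f at 0 is [[0, 0], [0, 0]] with rank 0, so corank 2. A Groebner basis of the Jacobian ideal J(f) in C{s,t} is {t^3, s^2}; counting standard monomials gives mu = 6. Corank 2; j^3 = -s^3 is a perfect cube, so E-series; the 4-jet and mu = 6 give E_6.

Type E_6, Milnor number mu = 6.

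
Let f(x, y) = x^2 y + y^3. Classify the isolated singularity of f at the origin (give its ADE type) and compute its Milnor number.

The Hessian of f at 0 has rank 0. Corank 2; j^3 = y*(x^2 + y^2) splits into three distinct lines over C (the quadratic factor has nonzero discriminant), so D_4.

Type D_4, Milnor number mu = 4.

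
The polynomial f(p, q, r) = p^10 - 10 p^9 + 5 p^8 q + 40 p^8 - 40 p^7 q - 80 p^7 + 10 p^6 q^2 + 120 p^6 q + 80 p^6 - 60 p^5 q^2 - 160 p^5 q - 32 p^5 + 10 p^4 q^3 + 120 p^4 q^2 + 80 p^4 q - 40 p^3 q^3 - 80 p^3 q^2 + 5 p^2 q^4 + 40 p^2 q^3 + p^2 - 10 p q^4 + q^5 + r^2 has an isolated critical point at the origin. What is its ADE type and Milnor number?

The Hessian of f at 0 has rank 2. Corank 1: A-series; mu = 4 gives A_4.

Type A4, Milnor number mu = 4.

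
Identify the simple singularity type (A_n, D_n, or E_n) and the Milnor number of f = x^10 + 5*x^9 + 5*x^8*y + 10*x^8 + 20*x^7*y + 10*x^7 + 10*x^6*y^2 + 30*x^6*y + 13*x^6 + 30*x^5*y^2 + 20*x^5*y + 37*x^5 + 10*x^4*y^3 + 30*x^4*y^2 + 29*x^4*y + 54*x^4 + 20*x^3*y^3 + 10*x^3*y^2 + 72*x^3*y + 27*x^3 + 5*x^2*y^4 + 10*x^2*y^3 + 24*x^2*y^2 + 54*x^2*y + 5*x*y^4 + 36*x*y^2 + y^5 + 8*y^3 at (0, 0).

The Hessian of f at 0 is [[0, 0], [0, 0]] with rank 0, so corank 2. A Groebner basis of the Jacobian ideal J(f) in C{x,y} is {-2187*x^2/128 + x*y^3 - 81*x*y^2/8 - 729*x*y/32 - 27*y^3/4 - 243*y^2/32, 729*x^2/32 + 27*x*y^2/2 + 243*x*y/8 + y^4 + 9*y^3 + 81*y^2/8, x^3 - 9*x^2/4 - 8*x*y^2/3 - 3*x*y - 40*y^3/27 - y^2, x^2*y + 9*x^2/8 + 2*x*y^2 + 3*x*y/2 + 8*y^3/9 + y^2/2}; counting standard monomials gives mu = 8. Corank 2; j^3 = (3*x + 2*y)^3 is a perfect cube, so E-series; the 5-jet and mu = 8 give E_8.

Type E8, Milnor number mu = 8.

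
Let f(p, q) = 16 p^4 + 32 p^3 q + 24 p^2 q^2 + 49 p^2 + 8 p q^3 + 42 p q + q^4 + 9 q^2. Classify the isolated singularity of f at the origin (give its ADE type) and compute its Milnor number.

Type A_{3}, Milnor number mu = 3.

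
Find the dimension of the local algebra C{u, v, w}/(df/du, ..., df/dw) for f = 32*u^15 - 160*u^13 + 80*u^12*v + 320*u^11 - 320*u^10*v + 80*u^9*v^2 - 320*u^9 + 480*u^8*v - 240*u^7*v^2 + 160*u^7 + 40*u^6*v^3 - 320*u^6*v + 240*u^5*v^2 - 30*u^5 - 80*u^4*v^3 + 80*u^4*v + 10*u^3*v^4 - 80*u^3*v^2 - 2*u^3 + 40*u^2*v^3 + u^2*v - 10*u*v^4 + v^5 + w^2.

6

The Hessian of f at 0 has rank 1. Corank 2; j^3 = -u^2*(2*u - v) has shape L^2 M (L != M), so D-series; mu = 6 gives D_6.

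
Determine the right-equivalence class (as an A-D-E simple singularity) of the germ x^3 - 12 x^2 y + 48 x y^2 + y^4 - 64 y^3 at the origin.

The Hessian of f at 0 is [[0, 0], [0, 0]] with rank 0, so corank 2. A Groebner basis of the Jacobian ideal J(f) in C{x,y} is {y^3, x^2 - 8*x*y + 16*y^2}; counting standard monomials gives mu = 6. Corank 2; j^3 = (x - 4*y)^3 is a perfect cube, so E-series; the 4-jet and mu = 6 give E_6.

E6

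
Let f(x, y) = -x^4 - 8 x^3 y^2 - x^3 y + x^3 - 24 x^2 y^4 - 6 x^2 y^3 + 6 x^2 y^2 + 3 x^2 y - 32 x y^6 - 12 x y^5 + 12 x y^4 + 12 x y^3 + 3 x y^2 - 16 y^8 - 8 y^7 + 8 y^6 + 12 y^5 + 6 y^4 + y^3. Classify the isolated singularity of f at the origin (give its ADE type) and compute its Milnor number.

Type E_7, Milnor number mu = 7.

The Hessian of f at 0 has rank 0. Corank 2; j^3 = (x + y)^3 is a perfect cube, so E-series; the 4-jet and mu = 7 give E_7.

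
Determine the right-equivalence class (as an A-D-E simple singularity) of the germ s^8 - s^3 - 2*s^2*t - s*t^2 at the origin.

The Hessian of f at 0 is [[0, 0], [0, 0]] with rank 0, so corank 2. A Groebner basis of the Jacobian ideal J(f) in C{s,t} is {s*t/8 + t^7 + t^2/8, s*t^2 + t^3, s^2 + s*t}; counting standard monomials gives mu = 9. Corank 2; j^3 = -s*(s + t)^2 has shape L^2 M (L != M), so D-series; mu = 9 gives D_9.

D_{9}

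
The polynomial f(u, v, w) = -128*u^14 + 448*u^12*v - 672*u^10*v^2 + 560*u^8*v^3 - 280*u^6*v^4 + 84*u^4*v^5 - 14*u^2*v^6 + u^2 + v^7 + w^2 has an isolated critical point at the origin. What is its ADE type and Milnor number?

The Hessian of f at 0 has rank 2. Corank 1: A-series; mu = 6 gives A_6.

Type A6, Milnor number mu = 6.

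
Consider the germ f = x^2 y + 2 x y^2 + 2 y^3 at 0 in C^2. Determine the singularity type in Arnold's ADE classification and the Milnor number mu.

Type D_4, Milnor number mu = 4.

The Hessian of f at 0 is [[0, 0], [0, 0]] with rank 0, so corank 2. A Groebner basis of the Jacobian ideal J(f) in C{x,y} is {y^3, x^2 + 2*y^2, x*y + y^2}; counting standard monomials gives mu = 4. Corank 2; j^3 = y*(x^2 + 2*x*y + 2*y^2) splits into three distinct lines over C (the quadratic factor has nonzero discriminant), so D_4.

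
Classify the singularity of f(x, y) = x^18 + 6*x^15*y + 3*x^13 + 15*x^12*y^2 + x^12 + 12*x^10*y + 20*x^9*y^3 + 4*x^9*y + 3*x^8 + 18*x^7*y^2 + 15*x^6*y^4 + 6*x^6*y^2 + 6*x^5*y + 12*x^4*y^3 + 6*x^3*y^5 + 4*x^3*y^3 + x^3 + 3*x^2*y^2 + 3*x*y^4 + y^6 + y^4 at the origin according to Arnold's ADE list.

The Hessian of f at 0 has rank 0. Corank 2; j^3 = x^3 is a perfect cube, so E-series; the 4-jet and mu = 6 give E_6.

E_{6}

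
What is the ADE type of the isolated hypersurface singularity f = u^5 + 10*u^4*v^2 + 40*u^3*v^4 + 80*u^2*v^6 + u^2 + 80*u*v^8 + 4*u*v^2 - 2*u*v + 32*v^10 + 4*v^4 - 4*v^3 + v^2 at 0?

The Hessian of f at 0 has rank 1. Corank 1: A-series; mu = 4 gives A_4.

A_{4}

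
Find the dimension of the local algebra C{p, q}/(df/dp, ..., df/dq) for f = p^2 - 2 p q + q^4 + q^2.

3

The Hessian of f at 0 is [[2, -2], [-2, 2]] with rank 1, so corank 1. A Groebner basis of the Jacobian ideal J(f) in C{p,q} is {q^3, p - q}; counting standard monomials gives mu = 3. Corank 1: A-series; mu = 3 gives A_3.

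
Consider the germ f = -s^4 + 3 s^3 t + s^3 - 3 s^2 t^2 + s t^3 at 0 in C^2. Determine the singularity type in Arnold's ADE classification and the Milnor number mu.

The Hessian of f at 0 has rank 0. Corank 2; j^3 = s^3 is a perfect cube, so E-series; the 4-jet and mu = 7 give E_7.

Type E_7, Milnor number mu = 7.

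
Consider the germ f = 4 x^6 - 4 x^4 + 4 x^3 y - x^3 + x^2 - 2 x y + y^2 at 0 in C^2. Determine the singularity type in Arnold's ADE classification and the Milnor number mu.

Type A_{2}, Milnor number mu = 2.

The Hessian of f at 0 has rank 1. Corank 1: A-series; mu = 2 gives A_2.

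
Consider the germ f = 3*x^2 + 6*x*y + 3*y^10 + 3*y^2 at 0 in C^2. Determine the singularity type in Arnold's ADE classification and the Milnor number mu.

Type A9, Milnor number mu = 9.

The Hessian of f at 0 is [[6, 6], [6, 6]] with rank 1, so corank 1. A Groebner basis of the Jacobian ideal J(f) in C{x,y} is {y^9, x + y}; counting standard monomials gives mu = 9. Corank 1: A-series; mu = 9 gives A_9.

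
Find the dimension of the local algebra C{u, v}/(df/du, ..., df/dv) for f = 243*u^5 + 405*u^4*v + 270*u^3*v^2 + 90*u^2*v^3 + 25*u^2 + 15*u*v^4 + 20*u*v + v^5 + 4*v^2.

The Hessian of f at 0 is [[50, 20], [20, 8]] with rank 1, so corank 1. A Groebner basis of the Jacobian ideal J(f) in C{u,v} is {v^4, u + 2*v/5}; counting standard monomials gives mu = 4. Corank 1: A-series; mu = 4 gives A_4.

4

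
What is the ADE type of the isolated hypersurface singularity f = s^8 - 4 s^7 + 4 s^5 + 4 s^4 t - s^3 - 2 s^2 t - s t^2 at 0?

The Hessian of f at 0 has rank 0. Corank 2; j^3 = -s*(s + t)^2 has shape L^2 M (L != M), so D-series; mu = 9 gives D_9.

D9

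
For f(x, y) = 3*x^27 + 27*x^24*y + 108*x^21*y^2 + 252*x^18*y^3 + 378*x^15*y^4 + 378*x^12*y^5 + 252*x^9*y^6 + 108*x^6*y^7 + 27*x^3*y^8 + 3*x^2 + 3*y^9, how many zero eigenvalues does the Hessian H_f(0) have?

Hessian at 0 has rank 1.

1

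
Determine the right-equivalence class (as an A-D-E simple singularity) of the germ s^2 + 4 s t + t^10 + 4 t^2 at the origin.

A_{9}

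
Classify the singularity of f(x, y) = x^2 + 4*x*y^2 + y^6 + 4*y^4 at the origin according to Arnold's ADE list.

The Hessian of f at 0 has rank 1. Corank 1: A-series; mu = 5 gives A_5.

A5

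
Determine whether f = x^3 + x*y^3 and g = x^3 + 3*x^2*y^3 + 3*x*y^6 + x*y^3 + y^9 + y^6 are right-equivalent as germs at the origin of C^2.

Yes.

The Hessian of f at 0 has rank 0. Corank 2; j^3 = x^3 is a perfect cube, so E-series; the 4-jet and mu = 7 give E_7. The Hessian of g at 0 has rank 0. Corank 2; j^3 = x^3 is a perfect cube, so E-series; the 4-jet and mu = 7 give E_7. Both have type E_7, hence right-equivalent.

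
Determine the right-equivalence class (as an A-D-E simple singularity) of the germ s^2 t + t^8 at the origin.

D_9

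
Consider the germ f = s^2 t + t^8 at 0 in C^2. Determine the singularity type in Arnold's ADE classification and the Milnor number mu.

Type D_9, Milnor number mu = 9.

The Hessian of f at 0 has rank 0. Corank 2; j^3 = s^2*t has shape L^2 M (L != M), so D-series; mu = 9 gives D_9.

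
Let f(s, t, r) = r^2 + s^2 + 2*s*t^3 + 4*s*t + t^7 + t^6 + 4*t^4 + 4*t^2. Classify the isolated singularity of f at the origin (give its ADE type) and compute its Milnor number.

Type A_{6}, Milnor number mu = 6.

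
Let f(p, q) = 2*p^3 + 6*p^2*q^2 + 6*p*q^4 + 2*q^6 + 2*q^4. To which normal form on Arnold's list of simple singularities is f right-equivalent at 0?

The Hessian of f at 0 has rank 0. Corank 2; j^3 = 2*p^3 is a perfect cube, so E-series; the 4-jet and mu = 6 give E_6.

E_6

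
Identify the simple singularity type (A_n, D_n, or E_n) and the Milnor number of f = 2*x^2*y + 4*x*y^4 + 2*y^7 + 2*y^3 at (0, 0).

Type D4, Milnor number mu = 4.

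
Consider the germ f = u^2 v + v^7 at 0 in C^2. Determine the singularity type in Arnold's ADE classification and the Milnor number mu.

Type D_8, Milnor number mu = 8.

The Hessian of f at 0 has rank 0. Corank 2; j^3 = u^2*v has shape L^2 M (L != M), so D-series; mu = 8 gives D_8.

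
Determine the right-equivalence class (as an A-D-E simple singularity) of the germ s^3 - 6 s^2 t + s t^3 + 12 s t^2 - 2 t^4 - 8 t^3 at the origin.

E7

The Hessian of f at 0 is [[0, 0], [0, 0]] with rank 0, so corank 2. A Groebner basis of the Jacobian ideal J(f) in C{s,t} is {s^3 - 6*s^2*t - 48*s^2 + 192*s*t - 192*t^2, 6*s^2 + s*t^2 - 24*s*t + 24*t^2, 3*s^2 - 12*s*t + t^3 + 12*t^2}; counting standard monomials gives mu = 7. Corank 2; j^3 = (s - 2*t)^3 is a perfect cube, so E-series; the 4-jet and mu = 7 give E_7.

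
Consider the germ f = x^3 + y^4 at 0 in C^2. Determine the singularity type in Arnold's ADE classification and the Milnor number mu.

The Hessian of f at 0 is [[0, 0], [0, 0]] with rank 0, so corank 2. A Groebner basis of the Jacobian ideal J(f) in C{x,y} is {y^3, x^2}; counting standard monomials gives mu = 6. Corank 2; j^3 = x^3 is a perfect cube, so E-series; the 4-jet and mu = 6 give E_6.

Type E6, Milnor number mu = 6.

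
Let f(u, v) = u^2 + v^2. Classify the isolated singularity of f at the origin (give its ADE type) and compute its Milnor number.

The Hessian of f at 0 is [[2, 0], [0, 2]] with rank 2, so corank 0. A Groebner basis of the Jacobian ideal J(f) in C{u,v} is {u, v}; counting standard monomials gives mu = 1. Corank 0: nondegenerate Morse point, so A_1.

Type A_{1}, Milnor number mu = 1.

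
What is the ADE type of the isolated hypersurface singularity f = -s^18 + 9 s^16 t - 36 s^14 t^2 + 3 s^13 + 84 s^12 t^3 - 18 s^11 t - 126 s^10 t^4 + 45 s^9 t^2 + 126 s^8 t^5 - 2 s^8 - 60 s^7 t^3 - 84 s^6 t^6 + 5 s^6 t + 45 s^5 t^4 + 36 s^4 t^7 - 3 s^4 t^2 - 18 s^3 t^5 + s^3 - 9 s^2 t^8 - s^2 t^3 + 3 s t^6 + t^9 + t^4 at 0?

E_6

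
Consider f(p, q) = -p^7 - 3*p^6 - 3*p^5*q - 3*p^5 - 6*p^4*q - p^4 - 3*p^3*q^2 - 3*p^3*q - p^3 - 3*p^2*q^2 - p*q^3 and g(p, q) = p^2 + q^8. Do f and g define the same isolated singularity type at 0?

The Hessian of f at 0 has rank 0. Corank 2; j^3 = -p^3 is a perfect cube, so E-series; the 4-jet and mu = 7 give E_7. The Hessian of g at 0 has rank 1. Corank 1: A-series; mu = 7 gives A_7. f is E_7 but g is A_7, hence not right-equivalent.

No.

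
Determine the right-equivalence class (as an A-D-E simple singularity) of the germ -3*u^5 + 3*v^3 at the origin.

E8

The Hessian of f at 0 is [[0, 0], [0, 0]] with rank 0, so corank 2. A Groebner basis of the Jacobian ideal J(f) in C{u,v} is {u^4, v^2}; counting standard monomials gives mu = 8. Corank 2; j^3 = 3*v^3 is a perfect cube, so E-series; the 5-jet and mu = 8 give E_8.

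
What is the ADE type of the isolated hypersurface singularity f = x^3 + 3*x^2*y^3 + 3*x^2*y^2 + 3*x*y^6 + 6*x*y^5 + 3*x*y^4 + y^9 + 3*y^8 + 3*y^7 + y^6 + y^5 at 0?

E8

The Hessian of f at 0 is [[0, 0], [0, 0]] with rank 0, so corank 2. A Groebner basis of the Jacobian ideal J(f) in C{x,y} is {x^2/2 + x*y^3 + x*y^2, y^4, x^3, x^2*y - x^2 - 2*x*y^2}; counting standard monomials gives mu = 8. Corank 2; j^3 = x^3 is a perfect cube, so E-series; the 5-jet and mu = 8 give E_8.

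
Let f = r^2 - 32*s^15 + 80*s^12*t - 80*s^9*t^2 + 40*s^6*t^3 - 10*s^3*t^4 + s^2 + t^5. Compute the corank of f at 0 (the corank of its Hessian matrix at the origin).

1

Hessian at 0 has rank 2.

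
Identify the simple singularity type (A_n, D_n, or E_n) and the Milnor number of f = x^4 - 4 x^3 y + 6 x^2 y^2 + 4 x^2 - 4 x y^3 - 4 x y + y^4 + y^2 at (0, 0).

Type A_3, Milnor number mu = 3.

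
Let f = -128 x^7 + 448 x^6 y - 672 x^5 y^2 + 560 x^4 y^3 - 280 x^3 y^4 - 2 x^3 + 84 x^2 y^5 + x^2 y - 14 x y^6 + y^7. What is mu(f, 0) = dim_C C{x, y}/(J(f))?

8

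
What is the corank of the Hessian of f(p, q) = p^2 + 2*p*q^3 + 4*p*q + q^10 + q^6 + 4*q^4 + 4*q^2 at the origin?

The Hessian at 0 is [[2, 4], [4, 8]] of rank 1; hence corank 1.

1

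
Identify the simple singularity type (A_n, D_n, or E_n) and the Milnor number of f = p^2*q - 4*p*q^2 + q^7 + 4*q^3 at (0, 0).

Type D_{8}, Milnor number mu = 8.

The Hessian of f at 0 is [[0, 0], [0, 0]] with rank 0, so corank 2. A Groebner basis of the Jacobian ideal J(f) in C{p,q} is {p^2/7 + q^6 - 4*q^2/7, p^3 - 8*q^3, p*q - 2*q^2}; counting standard monomials gives mu = 8. Corank 2; j^3 = q*(p - 2*q)^2 has shape L^2 M (L != M), so D-series; mu = 8 gives D_8.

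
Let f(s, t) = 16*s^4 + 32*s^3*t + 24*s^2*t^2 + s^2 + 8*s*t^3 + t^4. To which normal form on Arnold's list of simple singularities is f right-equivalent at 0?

A_3

The Hessian of f at 0 has rank 1. Corank 1: A-series; mu = 3 gives A_3.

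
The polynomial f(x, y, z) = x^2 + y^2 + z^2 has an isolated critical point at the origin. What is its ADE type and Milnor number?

Type A_{1}, Milnor number mu = 1.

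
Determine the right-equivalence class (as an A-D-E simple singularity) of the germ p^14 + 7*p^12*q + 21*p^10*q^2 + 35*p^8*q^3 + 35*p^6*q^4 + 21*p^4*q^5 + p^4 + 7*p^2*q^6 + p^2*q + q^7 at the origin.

D8

The Hessian of f at 0 is [[0, 0], [0, 0]] with rank 0, so corank 2. A Groebner basis of the Jacobian ideal J(f) in C{p,q} is {p^2/7 + q^6, p^3, p*q}; counting standard monomials gives mu = 8. Corank 2; j^3 = p^2*q has shape L^2 M (L != M), so D-series; mu = 8 gives D_8.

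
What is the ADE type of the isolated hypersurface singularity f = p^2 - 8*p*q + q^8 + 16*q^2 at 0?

The Hessian of f at 0 has rank 1. Corank 1: A-series; mu = 7 gives A_7.

A_{7}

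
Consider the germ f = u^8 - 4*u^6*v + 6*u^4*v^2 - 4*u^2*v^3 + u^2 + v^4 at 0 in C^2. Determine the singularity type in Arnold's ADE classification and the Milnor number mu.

Type A_{3}, Milnor number mu = 3.

The Hessian of f at 0 is [[2, 0], [0, 0]] with rank 1, so corank 1. A Groebner basis of the Jacobian ideal J(f) in C{u,v} is {v^3, u}; counting standard monomials gives mu = 3. Corank 1: A-series; mu = 3 gives A_3.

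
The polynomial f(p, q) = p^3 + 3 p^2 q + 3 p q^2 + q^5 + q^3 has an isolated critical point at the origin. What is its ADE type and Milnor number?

The Hessian of f at 0 is [[0, 0], [0, 0]] with rank 0, so corank 2. A Groebner basis of the Jacobian ideal J(f) in C{p,q} is {q^4, p^2 + 2*p*q + q^2}; counting standard monomials gives mu = 8. Corank 2; j^3 = (p + q)^3 is a perfect cube, so E-series; the 5-jet and mu = 8 give E_8.

Type E_{8}, Milnor number mu = 8.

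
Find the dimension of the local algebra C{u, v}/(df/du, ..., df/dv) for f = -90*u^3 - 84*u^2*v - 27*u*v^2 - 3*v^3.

The Hessian of f at 0 has rank 0. Corank 2; j^3 = -3*(3*u + v)*(10*u^2 + 6*u*v + v^2) splits into three distinct lines over C (the quadratic factor has nonzero discriminant), so D_4.

4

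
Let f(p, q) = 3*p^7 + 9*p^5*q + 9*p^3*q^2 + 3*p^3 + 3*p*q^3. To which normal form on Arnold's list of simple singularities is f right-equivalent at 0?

E7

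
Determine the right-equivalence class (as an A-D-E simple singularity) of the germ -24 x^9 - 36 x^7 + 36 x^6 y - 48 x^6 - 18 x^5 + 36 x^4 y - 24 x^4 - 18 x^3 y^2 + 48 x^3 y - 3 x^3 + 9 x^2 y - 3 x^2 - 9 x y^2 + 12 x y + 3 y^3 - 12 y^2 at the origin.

The Hessian of f at 0 is [[-6, 12], [12, -24]] with rank 1, so corank 1. A Groebner basis of the Jacobian ideal J(f) in C{x,y} is {y^2, x - 2*y}; counting standard monomials gives mu = 2. Corank 1: A-series; mu = 2 gives A_2.

A_2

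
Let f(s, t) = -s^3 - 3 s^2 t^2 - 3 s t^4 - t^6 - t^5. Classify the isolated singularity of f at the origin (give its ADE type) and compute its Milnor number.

The Hessian of f at 0 has rank 0. Corank 2; j^3 = -s^3 is a perfect cube, so E-series; the 5-jet and mu = 8 give E_8.

Type E_8, Milnor number mu = 8.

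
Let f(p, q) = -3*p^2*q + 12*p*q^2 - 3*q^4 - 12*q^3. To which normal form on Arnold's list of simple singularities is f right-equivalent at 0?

D_5

The Hessian of f at 0 is [[0, 0], [0, 0]] with rank 0, so corank 2. A Groebner basis of the Jacobian ideal J(f) in C{p,q} is {p^3 + 2*p^2 - 8*q^2, p^2/4 + q^3 - q^2, p*q - 2*q^2}; counting standard monomials gives mu = 5. Corank 2; j^3 = -3*q*(p - 2*q)^2 has shape L^2 M (L != M), so D-series; mu = 5 gives D_5.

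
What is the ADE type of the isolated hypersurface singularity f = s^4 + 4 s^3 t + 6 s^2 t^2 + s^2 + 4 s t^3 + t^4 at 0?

A_{3}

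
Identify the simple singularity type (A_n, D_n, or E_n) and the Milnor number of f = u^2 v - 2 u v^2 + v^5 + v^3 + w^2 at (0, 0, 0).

Type D_{6}, Milnor number mu = 6.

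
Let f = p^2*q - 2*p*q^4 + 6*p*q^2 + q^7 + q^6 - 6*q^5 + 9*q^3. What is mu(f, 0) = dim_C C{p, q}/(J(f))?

The Hessian of f at 0 is [[0, 0], [0, 0]] with rank 0, so corank 2. A Groebner basis of the Jacobian ideal J(f) in C{p,q} is {-p*q + q^4 - 3*q^2, p^3 + 9*p^2/2 + 27*p*q + 27*q^3 + 81*q^2/2, p^2*q - p^2 - 6*p*q - 9*q^3 - 9*q^2, p^2/6 + p*q^2 + p*q + 3*q^3 + 3*q^2/2}; counting standard monomials gives mu = 7. Corank 2; j^3 = q*(p + 3*q)^2 has shape L^2 M (L != M), so D-series; mu = 7 gives D_7.

7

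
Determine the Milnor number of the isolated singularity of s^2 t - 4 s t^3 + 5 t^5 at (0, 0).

The Hessian of f at 0 is [[0, 0], [0, 0]] with rank 0, so corank 2. A Groebner basis of the Jacobian ideal J(f) in C{s,t} is {s^3, s^2*t, 2*s^2 + s*t^2, -s*t/2 + t^3}; counting standard monomials gives mu = 6. Corank 2; j^3 = s^2*t has shape L^2 M (L != M), so D-series; mu = 6 gives D_6.

6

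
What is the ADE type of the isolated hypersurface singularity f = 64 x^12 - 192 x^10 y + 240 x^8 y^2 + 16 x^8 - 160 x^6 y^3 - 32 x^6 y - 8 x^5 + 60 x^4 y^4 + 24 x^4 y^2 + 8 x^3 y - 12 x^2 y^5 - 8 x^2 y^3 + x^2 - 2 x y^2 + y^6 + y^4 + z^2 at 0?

A5

The Hessian of f at 0 is [[2, 0, 0], [0, 0, 0], [0, 0, 2]] with rank 2, so corank 1. A Groebner basis of the Jacobian ideal J(f) in C{x,y,z} is {x^3, x^2*y, -x + y^2, z}; counting standard monomials gives mu = 5. Corank 1: A-series; mu = 5 gives A_5.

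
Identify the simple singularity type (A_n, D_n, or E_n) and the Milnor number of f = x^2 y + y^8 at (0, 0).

Type D_9, Milnor number mu = 9.

The Hessian of f at 0 has rank 0. Corank 2; j^3 = x^2*y has shape L^2 M (L != M), so D-series; mu = 9 gives D_9.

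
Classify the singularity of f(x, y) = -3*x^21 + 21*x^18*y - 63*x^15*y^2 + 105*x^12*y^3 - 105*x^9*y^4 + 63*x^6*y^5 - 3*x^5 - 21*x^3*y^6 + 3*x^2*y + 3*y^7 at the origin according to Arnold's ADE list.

The Hessian of f at 0 is [[0, 0], [0, 0]] with rank 0, so corank 2. A Groebner basis of the Jacobian ideal J(f) in C{x,y} is {x^2/7 + y^6, x^3, x*y}; counting standard monomials gives mu = 8. Corank 2; j^3 = 3*x^2*y has shape L^2 M (L != M), so D-series; mu = 8 gives D_8.

D8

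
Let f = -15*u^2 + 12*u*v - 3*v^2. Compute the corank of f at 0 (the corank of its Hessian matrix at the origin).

0

Hessian at 0 has rank 2.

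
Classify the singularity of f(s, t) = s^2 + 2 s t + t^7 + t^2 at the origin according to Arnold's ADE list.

A_6

The Hessian of f at 0 has rank 1. Corank 1: A-series; mu = 6 gives A_6.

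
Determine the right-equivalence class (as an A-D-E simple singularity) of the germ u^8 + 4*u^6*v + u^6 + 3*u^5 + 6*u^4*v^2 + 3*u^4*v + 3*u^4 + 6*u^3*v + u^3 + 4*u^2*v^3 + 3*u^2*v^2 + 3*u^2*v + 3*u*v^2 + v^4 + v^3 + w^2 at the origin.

The Hessian of f at 0 has rank 1. Corank 2; j^3 = (u + v)^3 is a perfect cube, so E-series; the 4-jet and mu = 6 give E_6.

E_6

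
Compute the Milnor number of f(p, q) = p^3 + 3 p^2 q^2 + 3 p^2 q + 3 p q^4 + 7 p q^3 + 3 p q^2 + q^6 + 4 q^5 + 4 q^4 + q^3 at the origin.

7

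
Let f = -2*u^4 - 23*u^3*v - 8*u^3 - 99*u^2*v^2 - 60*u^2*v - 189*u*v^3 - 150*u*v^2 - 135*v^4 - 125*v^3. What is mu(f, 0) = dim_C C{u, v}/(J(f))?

7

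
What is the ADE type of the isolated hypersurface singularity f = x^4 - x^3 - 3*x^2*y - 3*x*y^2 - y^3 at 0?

E6

The Hessian of f at 0 is [[0, 0], [0, 0]] with rank 0, so corank 2. A Groebner basis of the Jacobian ideal J(f) in C{x,y} is {y^4, x*y^2 + 2*y^3/3, x^2 + 2*x*y + y^2}; counting standard monomials gives mu = 6. Corank 2; j^3 = -(x + y)^3 is a perfect cube, so E-series; the 4-jet and mu = 6 give E_6.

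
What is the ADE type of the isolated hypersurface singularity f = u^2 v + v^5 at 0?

The Hessian of f at 0 has rank 0. Corank 2; j^3 = u^2*v has shape L^2 M (L != M), so D-series; mu = 6 gives D_6.

D6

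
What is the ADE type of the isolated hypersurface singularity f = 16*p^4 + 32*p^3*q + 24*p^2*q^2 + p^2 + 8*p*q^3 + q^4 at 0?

A_{3}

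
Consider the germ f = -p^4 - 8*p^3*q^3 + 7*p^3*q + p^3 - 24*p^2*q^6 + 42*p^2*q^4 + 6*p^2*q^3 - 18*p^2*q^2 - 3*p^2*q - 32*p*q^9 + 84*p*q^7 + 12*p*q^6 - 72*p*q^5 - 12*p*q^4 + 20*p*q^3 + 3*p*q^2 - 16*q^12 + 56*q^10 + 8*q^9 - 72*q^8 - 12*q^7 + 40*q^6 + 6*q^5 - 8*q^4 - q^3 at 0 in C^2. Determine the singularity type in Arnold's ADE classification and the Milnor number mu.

Type E_{7}, Milnor number mu = 7.

The Hessian of f at 0 has rank 0. Corank 2; j^3 = (p - q)^3 is a perfect cube, so E-series; the 4-jet and mu = 7 give E_7.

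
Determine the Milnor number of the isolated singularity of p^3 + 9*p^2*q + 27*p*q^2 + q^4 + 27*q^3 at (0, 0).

6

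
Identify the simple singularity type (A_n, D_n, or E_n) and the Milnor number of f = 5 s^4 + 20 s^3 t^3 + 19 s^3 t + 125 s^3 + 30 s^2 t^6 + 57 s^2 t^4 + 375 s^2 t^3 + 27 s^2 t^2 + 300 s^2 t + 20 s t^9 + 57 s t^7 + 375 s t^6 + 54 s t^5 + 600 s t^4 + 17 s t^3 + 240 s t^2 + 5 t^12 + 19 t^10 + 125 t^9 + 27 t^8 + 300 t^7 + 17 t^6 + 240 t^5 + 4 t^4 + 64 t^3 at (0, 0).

Type E_7, Milnor number mu = 7.

The Hessian of f at 0 has rank 0. Corank 2; j^3 = (5*s + 4*t)^3 is a perfect cube, so E-series; the 4-jet and mu = 7 give E_7.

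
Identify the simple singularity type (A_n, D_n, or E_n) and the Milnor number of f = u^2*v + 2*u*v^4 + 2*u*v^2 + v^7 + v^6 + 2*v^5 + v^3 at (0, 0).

Type D7, Milnor number mu = 7.

The Hessian of f at 0 has rank 0. Corank 2; j^3 = v*(u + v)^2 has shape L^2 M (L != M), so D-series; mu = 7 gives D_7.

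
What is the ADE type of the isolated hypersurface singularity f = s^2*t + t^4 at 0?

D_{5}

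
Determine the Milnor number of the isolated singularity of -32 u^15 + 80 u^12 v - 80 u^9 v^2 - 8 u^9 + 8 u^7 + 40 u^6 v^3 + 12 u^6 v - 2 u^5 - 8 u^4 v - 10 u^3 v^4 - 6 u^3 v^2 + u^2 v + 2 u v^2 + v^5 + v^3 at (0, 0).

6

The Hessian of f at 0 has rank 0. Corank 2; j^3 = v*(u + v)^2 has shape L^2 M (L != M), so D-series; mu = 6 gives D_6.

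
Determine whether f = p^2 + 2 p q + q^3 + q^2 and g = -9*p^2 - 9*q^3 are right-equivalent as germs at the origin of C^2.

Yes.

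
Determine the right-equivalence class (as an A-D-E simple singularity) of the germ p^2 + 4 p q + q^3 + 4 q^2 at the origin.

A_{2}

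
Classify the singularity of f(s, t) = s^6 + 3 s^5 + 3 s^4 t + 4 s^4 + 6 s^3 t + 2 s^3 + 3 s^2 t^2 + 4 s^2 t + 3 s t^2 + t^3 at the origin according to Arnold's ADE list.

The Hessian of f at 0 has rank 0. Corank 2; j^3 = (s + t)*(2*s^2 + 2*s*t + t^2) splits into three distinct lines over C (the quadratic factor has nonzero discriminant), so D_4.

D4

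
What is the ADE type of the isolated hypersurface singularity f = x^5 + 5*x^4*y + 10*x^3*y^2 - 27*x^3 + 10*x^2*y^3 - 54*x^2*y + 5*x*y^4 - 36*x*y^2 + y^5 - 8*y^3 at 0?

E_{8}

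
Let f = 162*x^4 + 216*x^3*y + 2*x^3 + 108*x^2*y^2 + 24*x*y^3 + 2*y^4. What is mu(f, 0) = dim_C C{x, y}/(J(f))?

The Hessian of f at 0 has rank 0. Corank 2; j^3 = 2*x^3 is a perfect cube, so E-series; the 4-jet and mu = 6 give E_6.

6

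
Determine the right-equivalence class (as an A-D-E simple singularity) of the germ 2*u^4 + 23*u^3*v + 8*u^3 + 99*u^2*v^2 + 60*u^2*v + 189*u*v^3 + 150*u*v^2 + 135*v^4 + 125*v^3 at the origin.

The Hessian of f at 0 is [[0, 0], [0, 0]] with rank 0, so corank 2. A Groebner basis of the Jacobian ideal J(f) in C{u,v} is {768*u^2 + 3840*u*v + v^4 + 8*v^3 + 4800*v^2, u^3 + 660*u^2 + 3300*u*v + 45*v^3/2 + 4125*v^2, u^2*v - 168*u^2 - 840*u*v - 8*v^3 - 1050*v^2, 32*u^2 + u*v^2 + 160*u*v + 17*v^3/6 + 200*v^2}; counting standard monomials gives mu = 7. Corank 2; j^3 = (2*u + 5*v)^3 is a perfect cube, so E-series; the 4-jet and mu = 7 give E_7.

E_{7}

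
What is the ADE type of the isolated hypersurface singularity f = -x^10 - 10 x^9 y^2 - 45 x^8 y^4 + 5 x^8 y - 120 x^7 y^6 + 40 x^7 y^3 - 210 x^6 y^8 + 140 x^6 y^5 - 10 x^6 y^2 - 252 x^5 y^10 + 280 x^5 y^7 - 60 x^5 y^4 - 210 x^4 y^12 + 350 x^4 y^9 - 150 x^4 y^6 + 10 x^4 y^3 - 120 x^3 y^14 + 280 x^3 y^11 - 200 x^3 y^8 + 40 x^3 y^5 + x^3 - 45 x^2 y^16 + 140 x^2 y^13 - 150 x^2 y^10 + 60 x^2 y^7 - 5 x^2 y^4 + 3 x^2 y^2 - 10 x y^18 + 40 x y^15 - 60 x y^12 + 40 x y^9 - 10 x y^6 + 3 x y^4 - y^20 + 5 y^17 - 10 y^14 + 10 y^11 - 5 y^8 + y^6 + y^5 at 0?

E8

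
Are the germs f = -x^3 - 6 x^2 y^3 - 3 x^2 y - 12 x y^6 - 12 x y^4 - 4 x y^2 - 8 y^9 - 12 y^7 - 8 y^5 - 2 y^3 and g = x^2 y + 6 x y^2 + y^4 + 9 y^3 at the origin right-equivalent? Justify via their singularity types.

The Hessian of f at 0 is [[0, 0], [0, 0]] with rank 0, so corank 2. A Groebner basis of the Jacobian ideal J(f) in C{x,y} is {y^3, x^2 - 2*y^2/3, x*y + y^2}; counting standard monomials gives mu = 4. Corank 2; j^3 = -(x + y)*(x^2 + 2*x*y + 2*y^2) splits into three distinct lines over C (the quadratic factor has nonzero discriminant), so D_4. The Hessian of g at 0 is [[0, 0], [0, 0]] with rank 0, so corank 2. A Groebner basis of the Jacobian ideal J(g) in C{x,y} is {x^3 - 27*x^2/4 + 243*y^2/4, x^2/4 + y^3 - 9*y^2/4, x*y + 3*y^2}; counting standard monomials gives mu = 5. Corank 2; j^3 = y*(x + 3*y)^2 has shape L^2 M (L != M), so D-series; mu = 5 gives D_5. f is D_4 but g is D_5, hence not right-equivalent.

No.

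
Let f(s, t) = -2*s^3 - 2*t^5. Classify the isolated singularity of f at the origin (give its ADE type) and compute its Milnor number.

The Hessian of f at 0 has rank 0. Corank 2; j^3 = -2*s^3 is a perfect cube, so E-series; the 5-jet and mu = 8 give E_8.

Type E8, Milnor number mu = 8.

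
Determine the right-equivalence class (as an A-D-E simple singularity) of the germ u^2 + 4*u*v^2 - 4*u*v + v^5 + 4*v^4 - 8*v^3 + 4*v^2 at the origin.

A_{4}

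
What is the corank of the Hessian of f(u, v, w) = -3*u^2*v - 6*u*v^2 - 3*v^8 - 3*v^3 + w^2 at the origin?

The Hessian at 0 is [[0, 0, 0], [0, 0, 0], [0, 0, 2]] of rank 1; hence corank 2.

2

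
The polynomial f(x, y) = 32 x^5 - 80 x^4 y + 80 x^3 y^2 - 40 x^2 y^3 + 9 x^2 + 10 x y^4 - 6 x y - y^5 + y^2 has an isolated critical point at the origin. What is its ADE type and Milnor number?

Type A_{4}, Milnor number mu = 4.

The Hessian of f at 0 has rank 1. Corank 1: A-series; mu = 4 gives A_4.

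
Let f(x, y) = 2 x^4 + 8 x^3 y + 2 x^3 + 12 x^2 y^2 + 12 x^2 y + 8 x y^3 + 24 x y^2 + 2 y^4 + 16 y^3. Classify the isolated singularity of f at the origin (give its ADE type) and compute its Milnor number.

The Hessian of f at 0 has rank 0. Corank 2; j^3 = 2*(x + 2*y)^3 is a perfect cube, so E-series; the 4-jet and mu = 6 give E_6.

Type E6, Milnor number mu = 6.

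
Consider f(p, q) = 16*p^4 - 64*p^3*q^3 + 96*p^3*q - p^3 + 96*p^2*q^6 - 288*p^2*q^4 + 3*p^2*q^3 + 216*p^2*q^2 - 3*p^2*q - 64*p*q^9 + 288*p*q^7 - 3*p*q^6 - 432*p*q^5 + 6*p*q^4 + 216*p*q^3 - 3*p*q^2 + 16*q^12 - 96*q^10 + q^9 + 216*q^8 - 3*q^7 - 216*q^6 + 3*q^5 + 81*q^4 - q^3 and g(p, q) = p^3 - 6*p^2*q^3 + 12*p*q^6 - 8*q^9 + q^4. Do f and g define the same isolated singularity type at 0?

The Hessian of f at 0 has rank 0. Corank 2; j^3 = -(p + q)^3 is a perfect cube, so E-series; the 4-jet and mu = 6 give E_6. The Hessian of g at 0 has rank 0. Corank 2; j^3 = p^3 is a perfect cube, so E-series; the 4-jet and mu = 6 give E_6. Both have type E_6, hence right-equivalent.

Yes.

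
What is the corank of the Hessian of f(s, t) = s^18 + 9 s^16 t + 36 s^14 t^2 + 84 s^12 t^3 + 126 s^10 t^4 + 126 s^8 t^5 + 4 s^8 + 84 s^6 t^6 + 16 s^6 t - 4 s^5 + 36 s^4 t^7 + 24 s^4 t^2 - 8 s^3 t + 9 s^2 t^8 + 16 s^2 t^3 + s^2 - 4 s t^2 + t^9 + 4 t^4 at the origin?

1

Hessian at 0 has rank 1.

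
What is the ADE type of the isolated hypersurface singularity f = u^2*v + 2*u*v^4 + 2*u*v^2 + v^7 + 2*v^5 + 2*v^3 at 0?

D_4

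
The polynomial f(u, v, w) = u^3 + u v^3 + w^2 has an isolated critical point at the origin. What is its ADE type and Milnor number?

Type E7, Milnor number mu = 7.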